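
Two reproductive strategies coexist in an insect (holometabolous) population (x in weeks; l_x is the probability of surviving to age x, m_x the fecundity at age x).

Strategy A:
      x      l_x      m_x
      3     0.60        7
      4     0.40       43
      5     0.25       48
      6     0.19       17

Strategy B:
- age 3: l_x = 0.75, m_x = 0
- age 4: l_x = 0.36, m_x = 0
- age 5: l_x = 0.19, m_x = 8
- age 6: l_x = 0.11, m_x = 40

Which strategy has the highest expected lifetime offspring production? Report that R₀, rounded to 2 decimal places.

36.63

Strategy A: R₀ = 0.60×7 + 0.40×43 + 0.25×48 + 0.19×17 = 36.6300
Strategy B: R₀ = 0.75×0 + 0.36×0 + 0.19×8 + 0.11×40 = 5.9200
Highest R₀: strategy A with 36.6300.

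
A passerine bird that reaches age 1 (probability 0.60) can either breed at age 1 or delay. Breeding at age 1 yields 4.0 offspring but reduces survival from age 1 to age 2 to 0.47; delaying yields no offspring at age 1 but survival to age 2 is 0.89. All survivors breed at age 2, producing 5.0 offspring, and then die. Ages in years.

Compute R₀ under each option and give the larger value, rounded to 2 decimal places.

breed at age 1: R₀ = 0.60 × (4.0 + 0.47 × 5.0) = 0.60 × 6.3500 = 3.8100
delay to age 2: R₀ = 0.60 × (0.89 × 5.0) = 0.60 × 4.4500 = 2.6700
Higher: breed at age 1 (3.8100).

3.81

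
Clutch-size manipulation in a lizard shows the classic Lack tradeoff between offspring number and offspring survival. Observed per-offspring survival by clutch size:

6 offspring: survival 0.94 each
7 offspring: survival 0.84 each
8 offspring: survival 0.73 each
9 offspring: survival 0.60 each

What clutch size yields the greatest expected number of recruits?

Expected recruits = c × s(c):
  c=6: 6 × 0.94 = 5.640
  c=7: 7 × 0.84 = 5.880
  c=8: 8 × 0.73 = 5.840
  c=9: 9 × 0.60 = 5.400
Maximum at c = 7 (5.880 recruits).

7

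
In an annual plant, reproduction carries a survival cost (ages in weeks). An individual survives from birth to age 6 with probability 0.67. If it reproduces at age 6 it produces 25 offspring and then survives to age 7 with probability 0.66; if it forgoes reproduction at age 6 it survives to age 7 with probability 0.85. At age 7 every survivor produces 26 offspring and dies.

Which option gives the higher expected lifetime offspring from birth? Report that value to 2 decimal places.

28.25

breed at age 6: R₀ = 0.67 × (25 + 0.66 × 26) = 0.67 × 42.1600 = 28.2472
delay to age 7: R₀ = 0.67 × (0.85 × 26) = 0.67 × 22.1000 = 14.8070
Higher: breed at age 6 (28.2472).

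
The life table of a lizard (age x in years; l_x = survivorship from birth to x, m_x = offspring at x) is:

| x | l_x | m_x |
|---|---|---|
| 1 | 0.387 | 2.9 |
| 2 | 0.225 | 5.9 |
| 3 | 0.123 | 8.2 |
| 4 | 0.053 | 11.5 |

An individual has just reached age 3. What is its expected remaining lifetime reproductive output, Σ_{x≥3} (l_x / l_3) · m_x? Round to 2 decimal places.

l_3 = 0.123. Conditional survival from age 3 to x is l_x / l_3.
  x=3: (0.123/0.123) × 8.2 = 8.2000
  x=4: (0.053/0.123) × 11.5 = 4.9553
Sum = 8.2000 + 4.9553 = 13.1553

13.16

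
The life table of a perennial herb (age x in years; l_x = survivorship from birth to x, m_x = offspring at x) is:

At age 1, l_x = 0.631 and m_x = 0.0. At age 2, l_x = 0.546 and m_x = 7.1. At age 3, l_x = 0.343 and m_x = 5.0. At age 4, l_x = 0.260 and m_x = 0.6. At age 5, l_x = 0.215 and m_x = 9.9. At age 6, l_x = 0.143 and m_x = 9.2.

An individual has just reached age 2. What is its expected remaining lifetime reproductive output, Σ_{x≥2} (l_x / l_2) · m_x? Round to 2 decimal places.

16.83

l_2 = 0.546. Conditional survival from age 2 to x is l_x / l_2.
  x=2: (0.546/0.546) × 7.1 = 7.1000
  x=3: (0.343/0.546) × 5.0 = 3.1410
  x=4: (0.260/0.546) × 0.6 = 0.2857
  x=5: (0.215/0.546) × 9.9 = 3.8984
  x=6: (0.143/0.546) × 9.2 = 2.4095
Sum = 7.1000 + 3.1410 + 0.2857 + 3.8984 + 2.4095 = 16.8346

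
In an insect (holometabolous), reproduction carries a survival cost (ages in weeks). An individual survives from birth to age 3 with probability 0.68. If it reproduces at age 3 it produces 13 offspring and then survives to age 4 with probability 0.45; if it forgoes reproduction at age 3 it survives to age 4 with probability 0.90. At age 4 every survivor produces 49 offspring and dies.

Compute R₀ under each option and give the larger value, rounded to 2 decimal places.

breed at age 3: R₀ = 0.68 × (13 + 0.45 × 49) = 0.68 × 35.0500 = 23.8340
delay to age 4: R₀ = 0.68 × (0.90 × 49) = 0.68 × 44.1000 = 29.9880
Higher: delay to age 4 (29.9880).

29.99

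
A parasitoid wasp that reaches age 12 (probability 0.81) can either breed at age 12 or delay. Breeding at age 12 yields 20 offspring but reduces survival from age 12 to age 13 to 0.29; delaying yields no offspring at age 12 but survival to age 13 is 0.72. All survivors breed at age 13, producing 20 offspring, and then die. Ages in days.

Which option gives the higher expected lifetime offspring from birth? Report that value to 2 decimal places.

20.90

breed at age 12: R₀ = 0.81 × (20 + 0.29 × 20) = 0.81 × 25.8000 = 20.8980
delay to age 13: R₀ = 0.81 × (0.72 × 20) = 0.81 × 14.4000 = 11.6640
Higher: breed at age 12 (20.8980).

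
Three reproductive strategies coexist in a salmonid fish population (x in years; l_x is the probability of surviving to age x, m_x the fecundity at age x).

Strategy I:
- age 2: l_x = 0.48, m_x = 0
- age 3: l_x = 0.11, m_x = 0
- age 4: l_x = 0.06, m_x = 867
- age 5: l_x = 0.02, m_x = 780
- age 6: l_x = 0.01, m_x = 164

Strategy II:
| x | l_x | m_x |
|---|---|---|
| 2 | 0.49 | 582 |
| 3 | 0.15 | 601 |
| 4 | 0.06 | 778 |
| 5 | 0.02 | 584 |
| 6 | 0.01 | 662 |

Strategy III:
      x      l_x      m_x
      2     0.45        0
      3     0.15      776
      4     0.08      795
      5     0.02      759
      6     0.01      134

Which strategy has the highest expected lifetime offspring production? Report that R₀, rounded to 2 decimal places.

440.31

Strategy I: R₀ = 0.48×0 + 0.11×0 + 0.06×867 + 0.02×780 + 0.01×164 = 69.2600
Strategy II: R₀ = 0.49×582 + 0.15×601 + 0.06×778 + 0.02×584 + 0.01×662 = 440.3100
Strategy III: R₀ = 0.45×0 + 0.15×776 + 0.08×795 + 0.02×759 + 0.01×134 = 196.5200
Highest R₀: strategy II with 440.3100.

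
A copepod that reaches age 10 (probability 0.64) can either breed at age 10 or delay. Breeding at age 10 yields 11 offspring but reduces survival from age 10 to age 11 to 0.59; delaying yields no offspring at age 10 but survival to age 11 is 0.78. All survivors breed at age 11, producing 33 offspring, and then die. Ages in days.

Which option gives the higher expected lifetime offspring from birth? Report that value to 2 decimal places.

breed at age 10: R₀ = 0.64 × (11 + 0.59 × 33) = 0.64 × 30.4700 = 19.5008
delay to age 11: R₀ = 0.64 × (0.78 × 33) = 0.64 × 25.7400 = 16.4736
Higher: breed at age 10 (19.5008).

19.50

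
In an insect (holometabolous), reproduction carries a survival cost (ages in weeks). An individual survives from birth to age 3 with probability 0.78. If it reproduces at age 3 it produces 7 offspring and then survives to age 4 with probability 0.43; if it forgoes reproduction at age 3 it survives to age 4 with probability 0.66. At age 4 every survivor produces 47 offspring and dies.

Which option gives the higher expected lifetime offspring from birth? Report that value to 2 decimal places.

24.20

breed at age 3: R₀ = 0.78 × (7 + 0.43 × 47) = 0.78 × 27.2100 = 21.2238
delay to age 4: R₀ = 0.78 × (0.66 × 47) = 0.78 × 31.0200 = 24.1956
Higher: delay to age 4 (24.1956).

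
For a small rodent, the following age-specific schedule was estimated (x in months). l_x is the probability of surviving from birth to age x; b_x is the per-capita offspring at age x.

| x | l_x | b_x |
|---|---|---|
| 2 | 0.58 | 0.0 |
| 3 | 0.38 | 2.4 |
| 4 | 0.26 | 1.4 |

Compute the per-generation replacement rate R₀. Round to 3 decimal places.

R₀ = Σ l_x b_x:
  age 2: 0.58 × 0.0 = 0.0000
  age 3: 0.38 × 2.4 = 0.9120
  age 4: 0.26 × 1.4 = 0.3640
R₀ = 0.0000 + 0.9120 + 0.3640 = 1.2760

1.276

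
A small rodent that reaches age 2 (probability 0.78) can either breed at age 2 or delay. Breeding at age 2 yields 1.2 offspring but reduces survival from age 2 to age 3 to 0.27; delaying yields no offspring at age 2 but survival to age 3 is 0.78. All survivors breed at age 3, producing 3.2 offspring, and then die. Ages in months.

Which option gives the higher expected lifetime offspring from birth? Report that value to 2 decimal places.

1.95

breed at age 2: R₀ = 0.78 × (1.2 + 0.27 × 3.2) = 0.78 × 2.0640 = 1.6099
delay to age 3: R₀ = 0.78 × (0.78 × 3.2) = 0.78 × 2.4960 = 1.9469
Higher: delay to age 3 (1.9469).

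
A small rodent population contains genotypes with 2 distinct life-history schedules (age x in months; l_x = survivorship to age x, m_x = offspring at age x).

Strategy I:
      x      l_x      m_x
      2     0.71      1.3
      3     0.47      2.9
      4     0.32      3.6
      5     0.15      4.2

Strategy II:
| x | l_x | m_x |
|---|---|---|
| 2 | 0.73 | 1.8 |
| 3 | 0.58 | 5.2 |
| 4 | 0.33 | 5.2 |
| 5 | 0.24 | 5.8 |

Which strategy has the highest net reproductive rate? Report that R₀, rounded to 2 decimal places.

Strategy I: R₀ = 0.71×1.3 + 0.47×2.9 + 0.32×3.6 + 0.15×4.2 = 4.0680
Strategy II: R₀ = 0.73×1.8 + 0.58×5.2 + 0.33×5.2 + 0.24×5.8 = 7.4380
Highest R₀: strategy II with 7.4380.

7.44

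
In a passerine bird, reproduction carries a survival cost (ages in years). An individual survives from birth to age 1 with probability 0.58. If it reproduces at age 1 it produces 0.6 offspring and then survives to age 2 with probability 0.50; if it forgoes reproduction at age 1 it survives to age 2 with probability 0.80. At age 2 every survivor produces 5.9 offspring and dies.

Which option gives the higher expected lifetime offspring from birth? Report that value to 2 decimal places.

breed at age 1: R₀ = 0.58 × (0.6 + 0.50 × 5.9) = 0.58 × 3.5500 = 2.0590
delay to age 2: R₀ = 0.58 × (0.80 × 5.9) = 0.58 × 4.7200 = 2.7376
Higher: delay to age 2 (2.7376).

2.74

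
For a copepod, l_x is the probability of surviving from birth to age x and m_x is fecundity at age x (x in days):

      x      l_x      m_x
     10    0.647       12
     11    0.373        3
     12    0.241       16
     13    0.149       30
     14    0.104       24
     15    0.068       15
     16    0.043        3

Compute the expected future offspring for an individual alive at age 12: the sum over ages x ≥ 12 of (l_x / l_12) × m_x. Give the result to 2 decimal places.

l_12 = 0.241. Conditional survival from age 12 to x is l_x / l_12.
  x=12: (0.241/0.241) × 16 = 16.0000
  x=13: (0.149/0.241) × 30 = 18.5477
  x=14: (0.104/0.241) × 24 = 10.3568
  x=15: (0.068/0.241) × 15 = 4.2324
  x=16: (0.043/0.241) × 3 = 0.5353
Sum = 16.0000 + 18.5477 + 10.3568 + 4.2324 + 0.5353 = 49.6722

49.67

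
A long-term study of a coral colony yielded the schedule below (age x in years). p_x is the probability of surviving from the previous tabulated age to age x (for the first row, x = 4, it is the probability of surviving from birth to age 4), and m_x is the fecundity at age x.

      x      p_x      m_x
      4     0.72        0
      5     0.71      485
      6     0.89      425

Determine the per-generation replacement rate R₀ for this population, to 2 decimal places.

Survivorship from birth: l_x = p_4·p_5·…·p_x.
  l_4 = 0.72000
  l_5 = 0.51120
  l_6 = 0.45497
R₀ = Σ l_x m_x:
  age 4: 0.72000 × 0 = 0.0000
  age 5: 0.51120 × 485 = 247.9320
  age 6: 0.45497 × 425 = 193.3622
R₀ = 0.0000 + 247.9320 + 193.3622 = 441.2942

441.29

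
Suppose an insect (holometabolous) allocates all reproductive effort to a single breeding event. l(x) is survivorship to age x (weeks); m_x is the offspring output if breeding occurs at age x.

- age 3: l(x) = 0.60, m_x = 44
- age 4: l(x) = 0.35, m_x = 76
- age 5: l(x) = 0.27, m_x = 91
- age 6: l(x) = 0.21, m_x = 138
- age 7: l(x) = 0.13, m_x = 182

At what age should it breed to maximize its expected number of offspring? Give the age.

Expected offspring if breeding at age x = l(x) × m_x:
  age 3: 0.60 × 44 = 26.400
  age 4: 0.35 × 76 = 26.600
  age 5: 0.27 × 91 = 24.570
  age 6: 0.21 × 138 = 28.980
  age 7: 0.13 × 182 = 23.660
Maximum at age 6 (28.980).

6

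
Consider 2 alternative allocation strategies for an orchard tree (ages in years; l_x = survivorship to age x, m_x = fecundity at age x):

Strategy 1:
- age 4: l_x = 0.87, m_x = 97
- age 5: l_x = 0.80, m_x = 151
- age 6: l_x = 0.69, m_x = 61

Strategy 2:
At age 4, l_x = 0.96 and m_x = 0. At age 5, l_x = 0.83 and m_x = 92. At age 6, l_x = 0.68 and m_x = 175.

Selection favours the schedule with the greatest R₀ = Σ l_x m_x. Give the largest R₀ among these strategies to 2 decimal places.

247.28

Strategy 1: R₀ = 0.87×97 + 0.80×151 + 0.69×61 = 247.2800
Strategy 2: R₀ = 0.96×0 + 0.83×92 + 0.68×175 = 195.3600
Highest R₀: strategy 1 with 247.2800.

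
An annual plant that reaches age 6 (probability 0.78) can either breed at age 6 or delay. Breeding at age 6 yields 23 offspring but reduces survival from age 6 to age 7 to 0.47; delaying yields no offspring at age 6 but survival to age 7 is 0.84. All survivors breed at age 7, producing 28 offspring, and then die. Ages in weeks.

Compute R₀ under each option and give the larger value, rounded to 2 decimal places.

28.20

breed at age 6: R₀ = 0.78 × (23 + 0.47 × 28) = 0.78 × 36.1600 = 28.2048
delay to age 7: R₀ = 0.78 × (0.84 × 28) = 0.78 × 23.5200 = 18.3456
Higher: breed at age 6 (28.2048).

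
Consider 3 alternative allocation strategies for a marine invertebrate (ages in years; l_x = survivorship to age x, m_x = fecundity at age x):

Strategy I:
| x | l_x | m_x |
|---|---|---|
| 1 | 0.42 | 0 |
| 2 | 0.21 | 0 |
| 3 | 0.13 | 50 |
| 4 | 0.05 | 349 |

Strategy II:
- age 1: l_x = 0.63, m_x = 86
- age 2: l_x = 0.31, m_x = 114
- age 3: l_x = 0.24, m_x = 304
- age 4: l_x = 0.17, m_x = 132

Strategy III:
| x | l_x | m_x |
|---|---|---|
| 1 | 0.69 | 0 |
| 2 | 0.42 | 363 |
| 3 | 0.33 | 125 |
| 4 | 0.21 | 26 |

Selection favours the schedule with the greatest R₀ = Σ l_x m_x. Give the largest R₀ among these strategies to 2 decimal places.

Strategy I: R₀ = 0.42×0 + 0.21×0 + 0.13×50 + 0.05×349 = 23.9500
Strategy II: R₀ = 0.63×86 + 0.31×114 + 0.24×304 + 0.17×132 = 184.9200
Strategy III: R₀ = 0.69×0 + 0.42×363 + 0.33×125 + 0.21×26 = 199.1700
Highest R₀: strategy III with 199.1700.

199.17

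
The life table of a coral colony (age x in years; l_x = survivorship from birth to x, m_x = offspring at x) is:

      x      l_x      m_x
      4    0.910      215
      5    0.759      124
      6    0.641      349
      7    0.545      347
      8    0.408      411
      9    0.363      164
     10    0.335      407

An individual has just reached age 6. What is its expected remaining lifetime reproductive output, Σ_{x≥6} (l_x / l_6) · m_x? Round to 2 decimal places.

1211.22

l_6 = 0.641. Conditional survival from age 6 to x is l_x / l_6.
  x=6: (0.641/0.641) × 349 = 349.0000
  x=7: (0.545/0.641) × 347 = 295.0312
  x=8: (0.408/0.641) × 411 = 261.6037
  x=9: (0.363/0.641) × 164 = 92.8736
  x=10: (0.335/0.641) × 407 = 212.7067
Sum = 349.0000 + 295.0312 + 261.6037 + 92.8736 + 212.7067 = 1211.2153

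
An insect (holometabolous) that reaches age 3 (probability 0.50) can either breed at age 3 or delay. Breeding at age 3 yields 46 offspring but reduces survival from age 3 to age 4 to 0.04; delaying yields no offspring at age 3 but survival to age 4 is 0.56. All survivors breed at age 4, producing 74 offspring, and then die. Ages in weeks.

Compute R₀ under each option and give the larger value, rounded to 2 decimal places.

24.48

breed at age 3: R₀ = 0.50 × (46 + 0.04 × 74) = 0.50 × 48.9600 = 24.4800
delay to age 4: R₀ = 0.50 × (0.56 × 74) = 0.50 × 41.4400 = 20.7200
Higher: breed at age 3 (24.4800).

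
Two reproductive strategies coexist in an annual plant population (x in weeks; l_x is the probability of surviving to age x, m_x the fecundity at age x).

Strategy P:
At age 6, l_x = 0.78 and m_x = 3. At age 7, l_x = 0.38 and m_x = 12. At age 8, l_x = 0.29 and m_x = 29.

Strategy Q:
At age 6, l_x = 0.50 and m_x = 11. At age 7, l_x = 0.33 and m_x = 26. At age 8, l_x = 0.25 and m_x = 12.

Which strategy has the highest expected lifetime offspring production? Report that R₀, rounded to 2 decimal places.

Strategy P: R₀ = 0.78×3 + 0.38×12 + 0.29×29 = 15.3100
Strategy Q: R₀ = 0.50×11 + 0.33×26 + 0.25×12 = 17.0800
Highest R₀: strategy Q with 17.0800.

17.08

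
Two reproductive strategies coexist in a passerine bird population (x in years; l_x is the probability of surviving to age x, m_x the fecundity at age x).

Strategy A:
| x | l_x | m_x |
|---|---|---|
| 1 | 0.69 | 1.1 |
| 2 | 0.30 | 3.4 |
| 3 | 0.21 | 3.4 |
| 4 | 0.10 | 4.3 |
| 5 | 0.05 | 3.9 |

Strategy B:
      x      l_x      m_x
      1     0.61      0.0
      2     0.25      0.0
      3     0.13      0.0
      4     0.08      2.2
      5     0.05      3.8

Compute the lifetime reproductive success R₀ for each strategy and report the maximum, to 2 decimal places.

3.12

Strategy A: R₀ = 0.69×1.1 + 0.30×3.4 + 0.21×3.4 + 0.10×4.3 + 0.05×3.9 = 3.1180
Strategy B: R₀ = 0.61×0.0 + 0.25×0.0 + 0.13×0.0 + 0.08×2.2 + 0.05×3.8 = 0.3660
Highest R₀: strategy A with 3.1180.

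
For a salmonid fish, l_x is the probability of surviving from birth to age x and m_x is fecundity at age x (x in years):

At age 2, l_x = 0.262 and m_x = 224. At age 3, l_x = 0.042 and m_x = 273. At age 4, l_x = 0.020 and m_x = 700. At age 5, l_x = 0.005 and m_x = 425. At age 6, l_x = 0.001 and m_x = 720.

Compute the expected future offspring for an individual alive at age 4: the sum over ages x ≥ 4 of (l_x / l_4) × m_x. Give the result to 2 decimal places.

842.25

l_4 = 0.020. Conditional survival from age 4 to x is l_x / l_4.
  x=4: (0.020/0.020) × 700 = 700.0000
  x=5: (0.005/0.020) × 425 = 106.2500
  x=6: (0.001/0.020) × 720 = 36.0000
Sum = 700.0000 + 106.2500 + 36.0000 = 842.2500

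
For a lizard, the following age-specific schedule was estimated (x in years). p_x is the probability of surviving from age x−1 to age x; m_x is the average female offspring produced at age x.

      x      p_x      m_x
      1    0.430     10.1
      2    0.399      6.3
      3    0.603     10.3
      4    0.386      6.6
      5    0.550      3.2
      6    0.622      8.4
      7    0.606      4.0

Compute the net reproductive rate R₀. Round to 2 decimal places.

Survivorship from birth: l_x = p_1·p_2·…·p_x.
  l_1 = 0.43000
  l_2 = 0.17157
  l_3 = 0.10346
  l_4 = 0.03993
  l_5 = 0.02196
  l_6 = 0.01366
  l_7 = 0.00828
R₀ = Σ l_x m_x:
  age 1: 0.43000 × 10.1 = 4.3430
  age 2: 0.17157 × 6.3 = 1.0809
  age 3: 0.10346 × 10.3 = 1.0656
  age 4: 0.03993 × 6.6 = 0.2635
  age 5: 0.02196 × 3.2 = 0.0703
  age 6: 0.01366 × 8.4 = 0.1147
  age 7: 0.00828 × 4.0 = 0.0331
R₀ = 4.3430 + 1.0809 + 1.0656 + 0.2635 + 0.0703 + 0.1147 + 0.0331 = 6.9712

6.97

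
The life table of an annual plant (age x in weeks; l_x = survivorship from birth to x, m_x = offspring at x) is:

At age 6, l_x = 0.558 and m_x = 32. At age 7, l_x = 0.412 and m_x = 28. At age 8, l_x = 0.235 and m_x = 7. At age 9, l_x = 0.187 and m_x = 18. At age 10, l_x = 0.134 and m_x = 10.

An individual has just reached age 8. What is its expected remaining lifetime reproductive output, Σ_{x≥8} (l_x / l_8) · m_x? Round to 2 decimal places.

27.03

l_8 = 0.235. Conditional survival from age 8 to x is l_x / l_8.
  x=8: (0.235/0.235) × 7 = 7.0000
  x=9: (0.187/0.235) × 18 = 14.3234
  x=10: (0.134/0.235) × 10 = 5.7021
Sum = 7.0000 + 14.3234 + 5.7021 = 27.0255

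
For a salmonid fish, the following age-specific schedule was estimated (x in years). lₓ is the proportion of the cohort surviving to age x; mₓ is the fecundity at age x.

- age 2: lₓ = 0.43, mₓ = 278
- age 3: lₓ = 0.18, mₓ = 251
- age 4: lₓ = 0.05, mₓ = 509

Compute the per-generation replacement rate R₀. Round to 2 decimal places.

190.17

R₀ = Σ lₓ mₓ:
  age 2: 0.43 × 278 = 119.5400
  age 3: 0.18 × 251 = 45.1800
  age 4: 0.05 × 509 = 25.4500
R₀ = 119.5400 + 45.1800 + 25.4500 = 190.1700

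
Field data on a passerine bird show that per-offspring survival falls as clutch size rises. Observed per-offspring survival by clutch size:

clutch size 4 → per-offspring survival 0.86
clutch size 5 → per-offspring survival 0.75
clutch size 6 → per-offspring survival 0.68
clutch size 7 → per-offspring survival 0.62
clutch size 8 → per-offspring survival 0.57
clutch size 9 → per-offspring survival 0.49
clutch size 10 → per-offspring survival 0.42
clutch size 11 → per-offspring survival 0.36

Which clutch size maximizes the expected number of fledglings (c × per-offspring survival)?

Expected fledglings = c × s(c):
  c=4: 4 × 0.86 = 3.440
  c=5: 5 × 0.75 = 3.750
  c=6: 6 × 0.68 = 4.080
  c=7: 7 × 0.62 = 4.340
  c=8: 8 × 0.57 = 4.560
  c=9: 9 × 0.49 = 4.410
  c=10: 10 × 0.42 = 4.200
  c=11: 11 × 0.36 = 3.960
Maximum at c = 8 (4.560 fledglings).

8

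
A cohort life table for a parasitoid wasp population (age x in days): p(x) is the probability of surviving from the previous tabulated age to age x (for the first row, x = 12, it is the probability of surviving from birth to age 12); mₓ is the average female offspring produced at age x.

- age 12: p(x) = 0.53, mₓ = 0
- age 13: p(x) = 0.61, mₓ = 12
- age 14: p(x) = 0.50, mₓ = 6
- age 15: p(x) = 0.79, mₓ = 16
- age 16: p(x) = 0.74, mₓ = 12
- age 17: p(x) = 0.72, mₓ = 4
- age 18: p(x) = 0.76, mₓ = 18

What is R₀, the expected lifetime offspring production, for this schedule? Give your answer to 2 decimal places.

Survivorship from birth: l_x = p_12·p_13·…·p_x.
  l_12 = 0.53000
  l_13 = 0.32330
  l_14 = 0.16165
  l_15 = 0.12770
  l_16 = 0.09450
  l_17 = 0.06804
  l_18 = 0.05171
R₀ = Σ l_x mₓ:
  age 12: 0.53000 × 0 = 0.0000
  age 13: 0.32330 × 12 = 3.8796
  age 14: 0.16165 × 6 = 0.9699
  age 15: 0.12770 × 16 = 2.0432
  age 16: 0.09450 × 12 = 1.1340
  age 17: 0.06804 × 4 = 0.2722
  age 18: 0.05171 × 18 = 0.9308
R₀ = 0.0000 + 3.8796 + 0.9699 + 2.0432 + 1.1340 + 0.2722 + 0.9308 = 9.2296

9.23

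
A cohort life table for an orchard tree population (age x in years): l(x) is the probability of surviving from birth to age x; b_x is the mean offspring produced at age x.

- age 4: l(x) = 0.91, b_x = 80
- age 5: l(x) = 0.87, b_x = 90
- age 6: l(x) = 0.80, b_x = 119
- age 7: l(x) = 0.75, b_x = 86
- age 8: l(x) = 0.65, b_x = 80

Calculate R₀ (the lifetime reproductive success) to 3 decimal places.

362.800

R₀ = Σ l(x) b_x:
  age 4: 0.91 × 80 = 72.8000
  age 5: 0.87 × 90 = 78.3000
  age 6: 0.80 × 119 = 95.2000
  age 7: 0.75 × 86 = 64.5000
  age 8: 0.65 × 80 = 52.0000
R₀ = 72.8000 + 78.3000 + 95.2000 + 64.5000 + 52.0000 = 362.8000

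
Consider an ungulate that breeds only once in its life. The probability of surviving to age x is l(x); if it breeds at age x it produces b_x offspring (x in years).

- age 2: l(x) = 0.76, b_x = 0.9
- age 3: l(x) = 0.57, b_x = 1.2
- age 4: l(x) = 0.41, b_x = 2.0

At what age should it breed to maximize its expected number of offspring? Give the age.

4

Expected offspring if breeding at age x = l(x) × b_x:
  age 2: 0.76 × 0.9 = 0.684
  age 3: 0.57 × 1.2 = 0.684
  age 4: 0.41 × 2.0 = 0.820
Maximum at age 4 (0.820).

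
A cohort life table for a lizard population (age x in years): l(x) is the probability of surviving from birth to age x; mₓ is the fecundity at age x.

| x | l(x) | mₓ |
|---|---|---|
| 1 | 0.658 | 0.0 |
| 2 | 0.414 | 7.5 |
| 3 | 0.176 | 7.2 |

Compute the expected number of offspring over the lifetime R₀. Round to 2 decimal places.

4.37

R₀ = Σ l(x) mₓ:
  age 1: 0.658 × 0.0 = 0.0000
  age 2: 0.414 × 7.5 = 3.1050
  age 3: 0.176 × 7.2 = 1.2672
R₀ = 0.0000 + 3.1050 + 1.2672 = 4.3722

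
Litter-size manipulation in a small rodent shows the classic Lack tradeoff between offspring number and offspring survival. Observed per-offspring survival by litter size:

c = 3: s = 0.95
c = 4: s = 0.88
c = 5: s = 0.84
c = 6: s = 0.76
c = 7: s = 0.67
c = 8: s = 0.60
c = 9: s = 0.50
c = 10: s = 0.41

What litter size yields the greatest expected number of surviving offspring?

8

Expected surviving offspring = c × s(c):
  c=3: 3 × 0.95 = 2.850
  c=4: 4 × 0.88 = 3.520
  c=5: 5 × 0.84 = 4.200
  c=6: 6 × 0.76 = 4.560
  c=7: 7 × 0.67 = 4.690
  c=8: 8 × 0.60 = 4.800
  c=9: 9 × 0.50 = 4.500
  c=10: 10 × 0.41 = 4.100
Maximum at c = 8 (4.800 surviving offspring).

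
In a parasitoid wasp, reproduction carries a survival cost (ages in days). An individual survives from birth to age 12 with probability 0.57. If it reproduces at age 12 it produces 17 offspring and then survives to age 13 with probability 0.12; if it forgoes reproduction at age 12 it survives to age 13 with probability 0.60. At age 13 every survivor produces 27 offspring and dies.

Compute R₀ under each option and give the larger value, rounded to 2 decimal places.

11.54

breed at age 12: R₀ = 0.57 × (17 + 0.12 × 27) = 0.57 × 20.2400 = 11.5368
delay to age 13: R₀ = 0.57 × (0.60 × 27) = 0.57 × 16.2000 = 9.2340
Higher: breed at age 12 (11.5368).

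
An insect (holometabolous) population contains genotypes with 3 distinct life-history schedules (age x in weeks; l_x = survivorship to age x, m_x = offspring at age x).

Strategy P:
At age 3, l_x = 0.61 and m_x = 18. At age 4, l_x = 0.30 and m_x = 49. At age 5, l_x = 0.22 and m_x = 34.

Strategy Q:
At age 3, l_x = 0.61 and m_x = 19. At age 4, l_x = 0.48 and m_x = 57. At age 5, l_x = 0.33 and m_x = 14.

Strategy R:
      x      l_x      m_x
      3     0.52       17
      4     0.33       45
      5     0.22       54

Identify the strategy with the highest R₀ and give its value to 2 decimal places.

43.57

Strategy P: R₀ = 0.61×18 + 0.30×49 + 0.22×34 = 33.1600
Strategy Q: R₀ = 0.61×19 + 0.48×57 + 0.33×14 = 43.5700
Strategy R: R₀ = 0.52×17 + 0.33×45 + 0.22×54 = 35.5700
Highest R₀: strategy Q with 43.5700.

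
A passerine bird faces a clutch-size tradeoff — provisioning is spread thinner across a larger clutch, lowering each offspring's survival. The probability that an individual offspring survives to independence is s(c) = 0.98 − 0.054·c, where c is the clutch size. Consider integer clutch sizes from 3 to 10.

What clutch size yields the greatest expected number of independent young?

9

Expected independent young = c × s(c):
  c=3: 3 × 0.818 = 2.454
  c=4: 4 × 0.764 = 3.056
  c=5: 5 × 0.710 = 3.550
  c=6: 6 × 0.656 = 3.936
  c=7: 7 × 0.602 = 4.214
  c=8: 8 × 0.548 = 4.384
  c=9: 9 × 0.494 = 4.446
  c=10: 10 × 0.440 = 4.400
Maximum at c = 9 (4.446 independent young).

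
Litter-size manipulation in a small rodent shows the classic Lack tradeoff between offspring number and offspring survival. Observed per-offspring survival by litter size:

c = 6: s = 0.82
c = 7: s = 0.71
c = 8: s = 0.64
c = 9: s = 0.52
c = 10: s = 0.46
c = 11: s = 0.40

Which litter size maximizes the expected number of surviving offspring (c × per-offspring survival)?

8

Expected surviving offspring = c × s(c):
  c=6: 6 × 0.82 = 4.920
  c=7: 7 × 0.71 = 4.970
  c=8: 8 × 0.64 = 5.120
  c=9: 9 × 0.52 = 4.680
  c=10: 10 × 0.46 = 4.600
  c=11: 11 × 0.40 = 4.400
Maximum at c = 8 (5.120 surviving offspring).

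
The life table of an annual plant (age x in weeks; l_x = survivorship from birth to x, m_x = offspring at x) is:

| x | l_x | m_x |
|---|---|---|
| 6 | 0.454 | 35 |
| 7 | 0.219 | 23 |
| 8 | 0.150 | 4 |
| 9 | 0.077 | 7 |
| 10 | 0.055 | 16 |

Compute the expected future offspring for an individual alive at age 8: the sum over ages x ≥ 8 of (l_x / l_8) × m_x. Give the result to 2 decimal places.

13.46

l_8 = 0.150. Conditional survival from age 8 to x is l_x / l_8.
  x=8: (0.150/0.150) × 4 = 4.0000
  x=9: (0.077/0.150) × 7 = 3.5933
  x=10: (0.055/0.150) × 16 = 5.8667
Sum = 4.0000 + 3.5933 + 5.8667 = 13.4600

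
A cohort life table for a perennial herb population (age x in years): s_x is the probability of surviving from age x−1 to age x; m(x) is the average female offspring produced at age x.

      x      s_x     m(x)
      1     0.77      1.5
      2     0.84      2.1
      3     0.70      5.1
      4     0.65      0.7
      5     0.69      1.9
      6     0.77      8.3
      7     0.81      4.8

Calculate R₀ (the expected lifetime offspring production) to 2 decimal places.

Survivorship from birth: l_x = s_1·s_2·…·s_x.
  l_1 = 0.77000
  l_2 = 0.64680
  l_3 = 0.45276
  l_4 = 0.29429
  l_5 = 0.20306
  l_6 = 0.15636
  l_7 = 0.12665
R₀ = Σ l_x m(x):
  age 1: 0.77000 × 1.5 = 1.1550
  age 2: 0.64680 × 2.1 = 1.3583
  age 3: 0.45276 × 5.1 = 2.3091
  age 4: 0.29429 × 0.7 = 0.2060
  age 5: 0.20306 × 1.9 = 0.3858
  age 6: 0.15636 × 8.3 = 1.2978
  age 7: 0.12665 × 4.8 = 0.6079
R₀ = 1.1550 + 1.3583 + 2.3091 + 0.2060 + 0.3858 + 1.2978 + 0.6079 = 7.3199

7.32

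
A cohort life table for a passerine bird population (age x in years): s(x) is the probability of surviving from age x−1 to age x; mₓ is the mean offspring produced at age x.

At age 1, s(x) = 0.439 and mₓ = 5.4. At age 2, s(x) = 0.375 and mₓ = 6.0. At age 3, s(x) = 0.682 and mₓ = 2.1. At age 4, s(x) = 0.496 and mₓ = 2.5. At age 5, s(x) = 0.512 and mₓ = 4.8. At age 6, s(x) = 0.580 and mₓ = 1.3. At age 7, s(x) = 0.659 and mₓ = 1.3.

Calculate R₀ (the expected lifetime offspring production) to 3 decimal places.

Survivorship from birth: l_x = s_1·s_2·…·s_x.
  l_1 = 0.43900
  l_2 = 0.16462
  l_3 = 0.11227
  l_4 = 0.05569
  l_5 = 0.02851
  l_6 = 0.01654
  l_7 = 0.01090
R₀ = Σ l_x mₓ:
  age 1: 0.43900 × 5.4 = 2.3706
  age 2: 0.16462 × 6.0 = 0.9877
  age 3: 0.11227 × 2.1 = 0.2358
  age 4: 0.05569 × 2.5 = 0.1392
  age 5: 0.02851 × 4.8 = 0.1368
  age 6: 0.01654 × 1.3 = 0.0215
  age 7: 0.01090 × 1.3 = 0.0142
R₀ = 2.3706 + 0.9877 + 0.2358 + 0.1392 + 0.1368 + 0.0215 + 0.0142 = 3.9058

3.906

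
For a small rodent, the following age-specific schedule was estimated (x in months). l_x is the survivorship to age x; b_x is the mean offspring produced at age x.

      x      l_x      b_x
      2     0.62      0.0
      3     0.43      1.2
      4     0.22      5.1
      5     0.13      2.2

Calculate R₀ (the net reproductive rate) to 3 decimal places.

1.924

R₀ = Σ l_x b_x:
  age 2: 0.62 × 0.0 = 0.0000
  age 3: 0.43 × 1.2 = 0.5160
  age 4: 0.22 × 5.1 = 1.1220
  age 5: 0.13 × 2.2 = 0.2860
R₀ = 0.0000 + 0.5160 + 1.1220 + 0.2860 = 1.9240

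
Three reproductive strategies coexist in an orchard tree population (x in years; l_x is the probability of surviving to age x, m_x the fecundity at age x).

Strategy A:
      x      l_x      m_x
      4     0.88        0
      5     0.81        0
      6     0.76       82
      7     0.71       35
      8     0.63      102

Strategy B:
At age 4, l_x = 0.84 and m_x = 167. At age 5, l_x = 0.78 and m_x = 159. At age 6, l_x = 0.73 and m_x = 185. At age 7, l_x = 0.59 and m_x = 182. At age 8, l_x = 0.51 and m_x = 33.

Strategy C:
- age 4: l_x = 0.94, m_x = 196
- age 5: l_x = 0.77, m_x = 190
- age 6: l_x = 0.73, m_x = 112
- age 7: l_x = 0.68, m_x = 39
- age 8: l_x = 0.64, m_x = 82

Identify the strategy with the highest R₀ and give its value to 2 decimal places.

523.56

Strategy A: R₀ = 0.88×0 + 0.81×0 + 0.76×82 + 0.71×35 + 0.63×102 = 151.4300
Strategy B: R₀ = 0.84×167 + 0.78×159 + 0.73×185 + 0.59×182 + 0.51×33 = 523.5600
Strategy C: R₀ = 0.94×196 + 0.77×190 + 0.73×112 + 0.68×39 + 0.64×82 = 491.3000
Highest R₀: strategy B with 523.5600.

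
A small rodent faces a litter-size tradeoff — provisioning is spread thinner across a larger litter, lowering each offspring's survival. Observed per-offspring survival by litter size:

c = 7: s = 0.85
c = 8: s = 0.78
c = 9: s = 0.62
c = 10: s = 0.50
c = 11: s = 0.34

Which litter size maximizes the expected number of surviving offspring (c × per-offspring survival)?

Expected surviving offspring = c × s(c):
  c=7: 7 × 0.85 = 5.950
  c=8: 8 × 0.78 = 6.240
  c=9: 9 × 0.62 = 5.580
  c=10: 10 × 0.50 = 5.000
  c=11: 11 × 0.34 = 3.740
Maximum at c = 8 (6.240 surviving offspring).

8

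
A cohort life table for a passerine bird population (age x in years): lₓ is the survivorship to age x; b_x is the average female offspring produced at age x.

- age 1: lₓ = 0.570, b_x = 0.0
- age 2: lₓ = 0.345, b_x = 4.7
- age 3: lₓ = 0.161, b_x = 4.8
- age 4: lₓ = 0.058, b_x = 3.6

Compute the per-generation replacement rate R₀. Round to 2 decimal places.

2.60

R₀ = Σ lₓ b_x:
  age 1: 0.570 × 0.0 = 0.0000
  age 2: 0.345 × 4.7 = 1.6215
  age 3: 0.161 × 4.8 = 0.7728
  age 4: 0.058 × 3.6 = 0.2088
R₀ = 0.0000 + 1.6215 + 0.7728 + 0.2088 = 2.6031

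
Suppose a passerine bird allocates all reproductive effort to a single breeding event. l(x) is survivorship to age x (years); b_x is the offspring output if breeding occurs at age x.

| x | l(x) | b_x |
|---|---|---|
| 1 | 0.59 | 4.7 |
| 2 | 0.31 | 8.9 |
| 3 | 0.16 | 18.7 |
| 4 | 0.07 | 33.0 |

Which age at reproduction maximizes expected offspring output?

Expected offspring if breeding at age x = l(x) × b_x:
  age 1: 0.59 × 4.7 = 2.773
  age 2: 0.31 × 8.9 = 2.759
  age 3: 0.16 × 18.7 = 2.992
  age 4: 0.07 × 33.0 = 2.310
Maximum at age 3 (2.992).

3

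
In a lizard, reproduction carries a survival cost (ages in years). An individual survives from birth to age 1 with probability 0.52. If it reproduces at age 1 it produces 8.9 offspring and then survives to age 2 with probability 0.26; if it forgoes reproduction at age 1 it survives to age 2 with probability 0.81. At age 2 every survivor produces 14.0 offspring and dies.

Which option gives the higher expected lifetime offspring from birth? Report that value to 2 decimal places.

breed at age 1: R₀ = 0.52 × (8.9 + 0.26 × 14.0) = 0.52 × 12.5400 = 6.5208
delay to age 2: R₀ = 0.52 × (0.81 × 14.0) = 0.52 × 11.3400 = 5.8968
Higher: breed at age 1 (6.5208).

6.52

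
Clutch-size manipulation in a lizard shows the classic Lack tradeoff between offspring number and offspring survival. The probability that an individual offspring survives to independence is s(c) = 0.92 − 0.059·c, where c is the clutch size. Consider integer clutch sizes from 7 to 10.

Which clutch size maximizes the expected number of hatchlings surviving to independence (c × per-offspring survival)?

8

Expected hatchlings surviving to independence = c × s(c):
  c=7: 7 × 0.507 = 3.549
  c=8: 8 × 0.448 = 3.584
  c=9: 9 × 0.389 = 3.501
  c=10: 10 × 0.330 = 3.300
Maximum at c = 8 (3.584 hatchlings surviving to independence).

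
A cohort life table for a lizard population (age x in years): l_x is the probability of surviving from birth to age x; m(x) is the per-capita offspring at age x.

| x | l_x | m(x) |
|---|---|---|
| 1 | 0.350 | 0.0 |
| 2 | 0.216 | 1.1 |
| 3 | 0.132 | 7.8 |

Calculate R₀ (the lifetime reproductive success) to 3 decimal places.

R₀ = Σ l_x m(x):
  age 1: 0.350 × 0.0 = 0.0000
  age 2: 0.216 × 1.1 = 0.2376
  age 3: 0.132 × 7.8 = 1.0296
R₀ = 0.0000 + 0.2376 + 1.0296 = 1.2672

1.267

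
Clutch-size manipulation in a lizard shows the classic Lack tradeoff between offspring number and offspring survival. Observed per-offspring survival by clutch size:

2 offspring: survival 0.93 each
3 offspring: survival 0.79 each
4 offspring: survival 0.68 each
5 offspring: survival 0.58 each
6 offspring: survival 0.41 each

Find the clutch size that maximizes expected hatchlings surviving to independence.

Expected hatchlings surviving to independence = c × s(c):
  c=2: 2 × 0.93 = 1.860
  c=3: 3 × 0.79 = 2.370
  c=4: 4 × 0.68 = 2.720
  c=5: 5 × 0.58 = 2.900
  c=6: 6 × 0.41 = 2.460
Maximum at c = 5 (2.900 hatchlings surviving to independence).

5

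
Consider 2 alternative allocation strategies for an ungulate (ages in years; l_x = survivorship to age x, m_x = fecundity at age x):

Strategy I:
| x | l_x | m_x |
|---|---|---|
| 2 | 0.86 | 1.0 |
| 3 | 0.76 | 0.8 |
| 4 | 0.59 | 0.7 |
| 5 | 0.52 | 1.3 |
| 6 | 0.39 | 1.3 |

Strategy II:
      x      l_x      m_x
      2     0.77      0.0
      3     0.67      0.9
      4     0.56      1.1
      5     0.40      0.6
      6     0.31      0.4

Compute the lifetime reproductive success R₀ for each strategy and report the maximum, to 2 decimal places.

3.06

Strategy I: R₀ = 0.86×1.0 + 0.76×0.8 + 0.59×0.7 + 0.52×1.3 + 0.39×1.3 = 3.0640
Strategy II: R₀ = 0.77×0.0 + 0.67×0.9 + 0.56×1.1 + 0.40×0.6 + 0.31×0.4 = 1.5830
Highest R₀: strategy I with 3.0640.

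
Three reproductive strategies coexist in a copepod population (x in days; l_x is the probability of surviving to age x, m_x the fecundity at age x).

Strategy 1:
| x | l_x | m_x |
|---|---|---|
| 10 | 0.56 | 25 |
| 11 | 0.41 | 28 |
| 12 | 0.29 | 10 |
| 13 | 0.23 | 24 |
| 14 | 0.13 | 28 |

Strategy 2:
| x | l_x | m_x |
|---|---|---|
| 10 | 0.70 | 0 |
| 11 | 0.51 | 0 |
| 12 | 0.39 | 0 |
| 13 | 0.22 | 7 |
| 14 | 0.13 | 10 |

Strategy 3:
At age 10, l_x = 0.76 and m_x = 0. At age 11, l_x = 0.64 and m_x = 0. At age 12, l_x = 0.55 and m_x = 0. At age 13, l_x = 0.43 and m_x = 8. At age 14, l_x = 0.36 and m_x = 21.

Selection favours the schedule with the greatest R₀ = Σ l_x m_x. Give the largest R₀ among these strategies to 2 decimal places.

37.54

Strategy 1: R₀ = 0.56×25 + 0.41×28 + 0.29×10 + 0.23×24 + 0.13×28 = 37.5400
Strategy 2: R₀ = 0.70×0 + 0.51×0 + 0.39×0 + 0.22×7 + 0.13×10 = 2.8400
Strategy 3: R₀ = 0.76×0 + 0.64×0 + 0.55×0 + 0.43×8 + 0.36×21 = 11.0000
Highest R₀: strategy 1 with 37.5400.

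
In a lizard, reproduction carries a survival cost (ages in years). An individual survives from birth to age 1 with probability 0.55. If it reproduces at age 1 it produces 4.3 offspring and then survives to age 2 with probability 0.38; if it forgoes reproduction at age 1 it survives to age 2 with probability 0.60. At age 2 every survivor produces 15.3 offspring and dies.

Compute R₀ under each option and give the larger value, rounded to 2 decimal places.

5.56

breed at age 1: R₀ = 0.55 × (4.3 + 0.38 × 15.3) = 0.55 × 10.1140 = 5.5627
delay to age 2: R₀ = 0.55 × (0.60 × 15.3) = 0.55 × 9.1800 = 5.0490
Higher: breed at age 1 (5.5627).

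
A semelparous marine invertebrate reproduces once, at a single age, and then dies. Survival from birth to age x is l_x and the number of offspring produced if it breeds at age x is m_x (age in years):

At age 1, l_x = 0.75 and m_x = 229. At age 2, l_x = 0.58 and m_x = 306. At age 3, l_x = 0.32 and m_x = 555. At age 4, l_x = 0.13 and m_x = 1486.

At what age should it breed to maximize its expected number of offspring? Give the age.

4

Expected offspring if breeding at age x = l_x × m_x:
  age 1: 0.75 × 229 = 171.750
  age 2: 0.58 × 306 = 177.480
  age 3: 0.32 × 555 = 177.600
  age 4: 0.13 × 1486 = 193.180
Maximum at age 4 (193.180).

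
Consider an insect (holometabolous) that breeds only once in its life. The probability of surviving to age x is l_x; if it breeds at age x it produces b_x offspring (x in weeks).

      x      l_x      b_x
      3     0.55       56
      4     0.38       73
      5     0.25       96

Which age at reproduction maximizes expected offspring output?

3

Expected offspring if breeding at age x = l_x × b_x:
  age 3: 0.55 × 56 = 30.800
  age 4: 0.38 × 73 = 27.740
  age 5: 0.25 × 96 = 24.000
Maximum at age 3 (30.800).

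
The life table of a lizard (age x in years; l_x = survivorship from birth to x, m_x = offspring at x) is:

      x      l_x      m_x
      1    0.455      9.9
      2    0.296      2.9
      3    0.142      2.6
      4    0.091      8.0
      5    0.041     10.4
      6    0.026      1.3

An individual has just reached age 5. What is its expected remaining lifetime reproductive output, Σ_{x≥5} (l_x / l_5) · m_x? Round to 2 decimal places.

11.22

l_5 = 0.041. Conditional survival from age 5 to x is l_x / l_5.
  x=5: (0.041/0.041) × 10.4 = 10.4000
  x=6: (0.026/0.041) × 1.3 = 0.8244
Sum = 10.4000 + 0.8244 = 11.2244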